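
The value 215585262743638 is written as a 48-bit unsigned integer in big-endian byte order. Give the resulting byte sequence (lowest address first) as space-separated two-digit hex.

215585262743638 in hexadecimal, padded to 48 bits, is 0xC412DB013056.
Split into bytes (most-significant first): C4 12 DB 01 30 56.
Big-endian stores the most-significant byte at the lowest address.
So the memory order matches the most-significant-first order: C4 12 DB 01 30 56.

C4 12 DB 01 30 56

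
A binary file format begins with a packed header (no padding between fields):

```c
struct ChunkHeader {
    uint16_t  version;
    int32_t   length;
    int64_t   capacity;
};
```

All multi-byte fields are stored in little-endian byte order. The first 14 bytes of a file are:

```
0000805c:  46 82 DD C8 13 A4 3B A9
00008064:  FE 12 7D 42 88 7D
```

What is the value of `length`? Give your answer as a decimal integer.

`length` follows `version` (2 bytes), so it starts at byte offset 2 and occupies 4 bytes.
Bytes at offsets 2..5: DD C8 13 A4.
Little-endian: lowest address holds the least-significant byte.
Reassemble most-significant byte first: A4 13 C8 DD → 0xA413C8DD.
Top bit is set, so as a signed 32-bit value this is 0xA413C8DD − 2^32 = -1542207267.

-1542207267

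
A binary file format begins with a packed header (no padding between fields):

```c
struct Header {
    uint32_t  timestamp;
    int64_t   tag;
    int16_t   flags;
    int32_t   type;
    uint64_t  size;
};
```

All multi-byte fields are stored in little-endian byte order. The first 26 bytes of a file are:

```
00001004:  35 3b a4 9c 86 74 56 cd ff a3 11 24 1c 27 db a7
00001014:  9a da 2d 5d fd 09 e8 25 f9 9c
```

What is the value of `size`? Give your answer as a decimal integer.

11311113617647951149

`size` follows `timestamp` (4 B), `tag` (8 B), `flags` (2 B), `type` (4 B), so it starts at offset 4 + 8 + 2 + 4 = 18 and occupies 8 bytes.
Bytes at offsets 18..25: 2D 5D FD 09 E8 25 F9 9C.
In little-endian order the low byte comes first in memory.
Reassemble most-significant byte first: 9C F9 25 E8 09 FD 5D 2D → 0x9CF925E809FD5D2D.
0x9CF925E809FD5D2D = 11311113617647951149.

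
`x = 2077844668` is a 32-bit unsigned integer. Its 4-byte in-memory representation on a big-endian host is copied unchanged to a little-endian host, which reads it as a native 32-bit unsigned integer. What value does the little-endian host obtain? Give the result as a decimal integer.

2077844668 in 32-bit hexadecimal is 0x7BD964BC.
Stored big-endian, the bytes at ascending addresses are 7B D9 64 BC.
Read back as little-endian, the first byte is least significant, giving 0xBC64D97B.
0xBC64D97B = 3160725883.

3160725883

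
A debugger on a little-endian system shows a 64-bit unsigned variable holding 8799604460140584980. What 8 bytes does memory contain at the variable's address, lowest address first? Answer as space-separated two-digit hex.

14 60 9F 5A A2 79 1E 7A

8799604460140584980 in hexadecimal, padded to 64 bits, is 0x7A1E79A25A9F6014.
Split into bytes (most-significant first): 7A 1E 79 A2 5A 9F 60 14.
Little-endian stores the least-significant byte at the lowest address.
So at ascending addresses the bytes are 14 60 9F 5A A2 79 1E 7A.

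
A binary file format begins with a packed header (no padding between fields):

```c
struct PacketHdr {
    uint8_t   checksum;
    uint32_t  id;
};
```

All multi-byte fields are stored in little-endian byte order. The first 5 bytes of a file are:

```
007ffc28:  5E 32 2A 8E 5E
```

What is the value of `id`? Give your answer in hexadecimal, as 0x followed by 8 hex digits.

`id` follows `checksum` (1 byte), so it starts at byte offset 1 and occupies 4 bytes.
Bytes at offsets 1..4: 32 2A 8E 5E.
Little-endian: lowest address holds the least-significant byte.
Reassemble most-significant byte first: 5E 8E 2A 32 → 0x5E8E2A32.

0x5E8E2A32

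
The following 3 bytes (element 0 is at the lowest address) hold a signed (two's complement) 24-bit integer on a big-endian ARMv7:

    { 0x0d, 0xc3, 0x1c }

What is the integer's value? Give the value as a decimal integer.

Big-endian stores the most-significant byte at the lowest address.
The bytes are already most-significant first: 0x0DC31C.
0x0DC31C = 901916.

901916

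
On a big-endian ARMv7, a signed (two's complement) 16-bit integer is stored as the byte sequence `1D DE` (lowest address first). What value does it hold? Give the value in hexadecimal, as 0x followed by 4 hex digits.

Big-endian: lowest address holds the most-significant byte.
The bytes are already most-significant first: 0x1DDE.

0x1DDE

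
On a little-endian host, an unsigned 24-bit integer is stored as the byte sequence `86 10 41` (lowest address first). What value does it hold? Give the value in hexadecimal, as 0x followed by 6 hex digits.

0x411086

Little-endian: lowest address holds the least-significant byte.
Reassemble most-significant byte first: 41 10 86 → 0x411086.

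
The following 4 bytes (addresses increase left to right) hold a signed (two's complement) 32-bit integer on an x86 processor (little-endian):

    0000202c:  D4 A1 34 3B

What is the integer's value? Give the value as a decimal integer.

Little-endian: lowest address holds the least-significant byte.
Reassemble most-significant byte first: 3B 34 A1 D4 → 0x3B34A1D4.
0x3B34A1D4 = 993305044.

993305044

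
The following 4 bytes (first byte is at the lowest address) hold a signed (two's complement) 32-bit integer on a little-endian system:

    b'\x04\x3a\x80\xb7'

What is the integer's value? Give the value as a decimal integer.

-1216333308

Little-endian stores the least-significant byte at the lowest address.
Reassemble most-significant byte first: B7 80 3A 04 → 0xB7803A04.
Top bit is set, so as a signed 32-bit value this is 0xB7803A04 − 2^32 = -1216333308.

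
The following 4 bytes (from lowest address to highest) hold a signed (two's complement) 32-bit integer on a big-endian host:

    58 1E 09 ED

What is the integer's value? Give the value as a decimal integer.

1478363629

Big-endian: lowest address holds the most-significant byte.
The bytes are already most-significant first: 0x581E09ED.
0x581E09ED = 1478363629.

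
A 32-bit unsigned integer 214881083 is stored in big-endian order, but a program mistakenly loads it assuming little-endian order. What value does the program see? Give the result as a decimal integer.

214881083 in 32-bit hexadecimal is 0x0CCED33B.
Stored big-endian, the bytes at ascending addresses are 0C CE D3 3B.
Read back as little-endian, the first byte is least significant, giving 0x3BD3CE0C.
0x3BD3CE0C = 1003736588.

1003736588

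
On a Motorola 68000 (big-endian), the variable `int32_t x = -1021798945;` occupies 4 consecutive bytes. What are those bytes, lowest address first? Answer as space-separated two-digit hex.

Two's complement of -1021798945 in 32 bits: 1021798945 = 0x3CE76A21; invert → 0xC31895DE; add 1 → 0xC31895DF.
Split into bytes (most-significant first): C3 18 95 DF.
In big-endian order the high byte comes first in memory.
So the memory order matches the most-significant-first order: C3 18 95 DF.

C3 18 95 DF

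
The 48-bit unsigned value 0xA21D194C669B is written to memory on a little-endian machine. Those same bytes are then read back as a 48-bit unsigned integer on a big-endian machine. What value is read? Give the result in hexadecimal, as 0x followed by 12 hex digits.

0x9B664C191DA2

Stored little-endian, the bytes at ascending addresses are 9B 66 4C 19 1D A2.
Read back as big-endian, the last byte is least significant, giving 0x9B664C191DA2.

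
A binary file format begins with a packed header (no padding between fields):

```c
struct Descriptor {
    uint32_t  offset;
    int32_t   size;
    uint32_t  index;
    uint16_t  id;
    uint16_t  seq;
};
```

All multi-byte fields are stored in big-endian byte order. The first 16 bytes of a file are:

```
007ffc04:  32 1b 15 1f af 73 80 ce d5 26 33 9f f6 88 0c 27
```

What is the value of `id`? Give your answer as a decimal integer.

`id` follows `offset` (4 B), `size` (4 B), `index` (4 B), so it starts at offset 4 + 4 + 4 = 12 and occupies 2 bytes.
Bytes at offsets 12..13: F6 88.
Big-endian stores the most-significant byte at the lowest address.
The bytes are already most-significant first: 0xF688.
0xF688 = 63112.

63112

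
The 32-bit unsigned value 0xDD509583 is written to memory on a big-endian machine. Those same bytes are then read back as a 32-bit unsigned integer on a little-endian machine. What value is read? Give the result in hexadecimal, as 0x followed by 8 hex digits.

0x839550DD

Stored big-endian, the bytes at ascending addresses are DD 50 95 83.
Read back as little-endian, the first byte is least significant, giving 0x839550DD.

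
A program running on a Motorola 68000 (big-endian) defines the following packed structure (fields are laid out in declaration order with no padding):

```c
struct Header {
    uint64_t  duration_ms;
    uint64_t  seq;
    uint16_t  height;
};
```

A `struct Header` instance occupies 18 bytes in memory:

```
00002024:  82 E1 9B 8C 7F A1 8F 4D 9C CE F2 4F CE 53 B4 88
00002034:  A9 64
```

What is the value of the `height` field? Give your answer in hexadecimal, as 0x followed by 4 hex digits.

0xA964

`height` follows `duration_ms` (8 B), `seq` (8 B), so it starts at offset 8 + 8 = 16 and occupies 2 bytes.
Bytes at offsets 16..17: A9 64.
In big-endian order the high byte comes first in memory.
The bytes are already most-significant first: 0xA964.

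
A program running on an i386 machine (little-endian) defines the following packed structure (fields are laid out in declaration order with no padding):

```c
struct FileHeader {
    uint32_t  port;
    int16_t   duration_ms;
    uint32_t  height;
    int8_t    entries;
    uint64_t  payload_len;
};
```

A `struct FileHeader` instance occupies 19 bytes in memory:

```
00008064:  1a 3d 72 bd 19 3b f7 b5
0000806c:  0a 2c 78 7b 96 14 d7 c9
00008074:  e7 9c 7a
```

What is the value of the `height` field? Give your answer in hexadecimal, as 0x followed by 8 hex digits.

0x2C0AB5F7

`height` follows `port` (4 B), `duration_ms` (2 B), so it starts at offset 4 + 2 = 6 and occupies 4 bytes.
Bytes at offsets 6..9: F7 B5 0A 2C.
Little-endian stores the least-significant byte at the lowest address.
Reassemble most-significant byte first: 2C 0A B5 F7 → 0x2C0AB5F7.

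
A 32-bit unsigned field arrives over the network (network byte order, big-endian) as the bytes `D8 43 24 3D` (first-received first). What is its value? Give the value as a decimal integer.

3628278845

Big-endian stores the most-significant byte at the lowest address.
The bytes are already most-significant first: 0xD843243D.
0xD843243D = 3628278845.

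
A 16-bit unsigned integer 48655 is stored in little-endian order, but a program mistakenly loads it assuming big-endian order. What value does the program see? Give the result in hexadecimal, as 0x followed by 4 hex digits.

48655 in 16-bit hexadecimal is 0xBE0F.
Stored little-endian, the bytes at ascending addresses are 0F BE.
Read back as big-endian, the last byte is least significant, giving 0x0FBE.

0x0FBE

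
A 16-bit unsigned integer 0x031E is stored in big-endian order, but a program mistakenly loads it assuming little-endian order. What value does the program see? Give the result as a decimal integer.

Stored big-endian, the bytes at ascending addresses are 03 1E.
Read back as little-endian, the first byte is least significant, giving 0x1E03.
0x1E03 = 7683.

7683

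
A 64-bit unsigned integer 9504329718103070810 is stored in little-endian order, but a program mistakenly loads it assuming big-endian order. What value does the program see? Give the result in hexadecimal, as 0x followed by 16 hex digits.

9504329718103070810 in 64-bit hexadecimal is 0x83E62985C3B8D85A.
Stored little-endian, the bytes at ascending addresses are 5A D8 B8 C3 85 29 E6 83.
Read back as big-endian, the last byte is least significant, giving 0x5AD8B8C38529E683.

0x5AD8B8C38529E683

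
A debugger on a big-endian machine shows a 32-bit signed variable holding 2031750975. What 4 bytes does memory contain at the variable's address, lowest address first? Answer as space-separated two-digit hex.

2031750975 in hexadecimal, padded to 32 bits, is 0x791A0F3F.
Split into bytes (most-significant first): 79 1A 0F 3F.
Big-endian: lowest address holds the most-significant byte.
So the memory order matches the most-significant-first order: 79 1A 0F 3F.

79 1A 0F 3F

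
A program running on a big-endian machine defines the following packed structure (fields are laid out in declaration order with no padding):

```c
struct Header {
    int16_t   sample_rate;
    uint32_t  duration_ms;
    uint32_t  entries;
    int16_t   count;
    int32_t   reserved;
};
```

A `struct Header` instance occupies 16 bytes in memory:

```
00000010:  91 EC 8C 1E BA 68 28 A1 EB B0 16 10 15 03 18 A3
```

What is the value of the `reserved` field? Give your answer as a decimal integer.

352524451

`reserved` follows `sample_rate` (2 B), `duration_ms` (4 B), `entries` (4 B), `count` (2 B), so it starts at offset 2 + 4 + 4 + 2 = 12 and occupies 4 bytes.
Bytes at offsets 12..15: 15 03 18 A3.
Big-endian: lowest address holds the most-significant byte.
The bytes are already most-significant first: 0x150318A3.
0x150318A3 = 352524451.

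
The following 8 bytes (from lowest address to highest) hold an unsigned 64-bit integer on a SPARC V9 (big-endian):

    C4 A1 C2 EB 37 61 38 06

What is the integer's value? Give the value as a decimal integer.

14168820218186512390

In big-endian order the high byte comes first in memory.
The bytes are already most-significant first: 0xC4A1C2EB37613806.
0xC4A1C2EB37613806 = 14168820218186512390.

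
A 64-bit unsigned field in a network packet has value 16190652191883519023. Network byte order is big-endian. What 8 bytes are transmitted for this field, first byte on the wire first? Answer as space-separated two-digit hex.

E0 B0 C0 63 03 1D E4 2F

16190652191883519023 in hexadecimal, padded to 64 bits, is 0xE0B0C063031DE42F.
Split into bytes (most-significant first): E0 B0 C0 63 03 1D E4 2F.
In big-endian order the high byte comes first in memory.
So the memory order matches the most-significant-first order: E0 B0 C0 63 03 1D E4 2F.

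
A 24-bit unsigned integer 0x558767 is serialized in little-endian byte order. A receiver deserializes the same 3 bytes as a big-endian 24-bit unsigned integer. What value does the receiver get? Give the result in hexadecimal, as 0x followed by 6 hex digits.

Stored little-endian, the bytes at ascending addresses are 67 87 55.
Read back as big-endian, the last byte is least significant, giving 0x678755.

0x678755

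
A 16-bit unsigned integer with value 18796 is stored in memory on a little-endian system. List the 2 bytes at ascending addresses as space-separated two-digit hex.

18796 in hexadecimal, padded to 16 bits, is 0x496C.
Split into bytes (most-significant first): 49 6C.
Little-endian: lowest address holds the least-significant byte.
So at ascending addresses the bytes are 6C 49.

6C 49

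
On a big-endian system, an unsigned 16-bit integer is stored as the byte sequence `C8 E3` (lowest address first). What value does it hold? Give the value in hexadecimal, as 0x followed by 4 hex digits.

0xC8E3

Big-endian: lowest address holds the most-significant byte.
The bytes are already most-significant first: 0xC8E3.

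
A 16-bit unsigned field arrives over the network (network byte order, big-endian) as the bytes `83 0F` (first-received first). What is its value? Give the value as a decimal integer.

Big-endian stores the most-significant byte at the lowest address.
The bytes are already most-significant first: 0x830F.
0x830F = 33551.

33551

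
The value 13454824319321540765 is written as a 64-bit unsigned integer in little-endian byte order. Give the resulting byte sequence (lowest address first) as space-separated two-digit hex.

9D 88 72 84 6E 23 B9 BA

13454824319321540765 in hexadecimal, padded to 64 bits, is 0xBAB9236E8472889D.
Split into bytes (most-significant first): BA B9 23 6E 84 72 88 9D.
In little-endian order the low byte comes first in memory.
So at ascending addresses the bytes are 9D 88 72 84 6E 23 B9 BA.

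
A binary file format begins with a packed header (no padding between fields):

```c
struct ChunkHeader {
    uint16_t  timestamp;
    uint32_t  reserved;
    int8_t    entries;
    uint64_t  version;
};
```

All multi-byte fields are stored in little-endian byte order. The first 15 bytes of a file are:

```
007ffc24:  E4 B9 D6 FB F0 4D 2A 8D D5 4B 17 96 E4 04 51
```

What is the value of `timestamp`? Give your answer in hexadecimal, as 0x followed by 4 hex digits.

0xB9E4

`timestamp` is the first field, at byte offset 0, occupying 2 bytes.
Bytes at offsets 0..1: E4 B9.
In little-endian order the low byte comes first in memory.
Reassemble most-significant byte first: B9 E4 → 0xB9E4.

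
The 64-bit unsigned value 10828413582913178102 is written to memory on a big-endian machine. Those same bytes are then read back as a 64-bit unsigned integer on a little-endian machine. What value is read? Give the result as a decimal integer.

17728857825599309462

10828413582913178102 in 64-bit hexadecimal is 0x964640C8428E09F6.
Stored big-endian, the bytes at ascending addresses are 96 46 40 C8 42 8E 09 F6.
Read back as little-endian, the first byte is least significant, giving 0xF6098E42C8404696.
0xF6098E42C8404696 = 17728857825599309462.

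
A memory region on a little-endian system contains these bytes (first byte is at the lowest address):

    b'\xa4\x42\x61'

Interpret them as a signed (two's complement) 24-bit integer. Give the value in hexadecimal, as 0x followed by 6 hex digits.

0x6142A4

Little-endian stores the least-significant byte at the lowest address.
Reassemble most-significant byte first: 61 42 A4 → 0x6142A4.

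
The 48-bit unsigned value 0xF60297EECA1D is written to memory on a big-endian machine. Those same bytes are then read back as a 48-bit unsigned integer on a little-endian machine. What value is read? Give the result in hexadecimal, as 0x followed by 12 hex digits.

Stored big-endian, the bytes at ascending addresses are F6 02 97 EE CA 1D.
Read back as little-endian, the first byte is least significant, giving 0x1DCAEE9702F6.

0x1DCAEE9702F6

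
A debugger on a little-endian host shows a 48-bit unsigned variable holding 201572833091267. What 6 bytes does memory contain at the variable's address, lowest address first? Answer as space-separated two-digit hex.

201572833091267 in hexadecimal, padded to 48 bits, is 0xB754551CDEC3.
Split into bytes (most-significant first): B7 54 55 1C DE C3.
In little-endian order the low byte comes first in memory.
So at ascending addresses the bytes are C3 DE 1C 55 54 B7.

C3 DE 1C 55 54 B7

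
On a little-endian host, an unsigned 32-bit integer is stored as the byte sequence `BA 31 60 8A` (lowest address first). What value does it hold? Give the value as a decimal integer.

2321559994

Little-endian stores the least-significant byte at the lowest address.
Reassemble most-significant byte first: 8A 60 31 BA → 0x8A6031BA.
0x8A6031BA = 2321559994.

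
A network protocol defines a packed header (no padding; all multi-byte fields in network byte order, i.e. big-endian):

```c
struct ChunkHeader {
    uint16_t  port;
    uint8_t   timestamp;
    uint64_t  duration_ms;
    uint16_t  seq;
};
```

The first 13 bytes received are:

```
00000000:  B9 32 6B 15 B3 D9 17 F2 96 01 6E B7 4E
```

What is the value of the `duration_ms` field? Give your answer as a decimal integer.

`duration_ms` follows `port` (2 B), `timestamp` (1 B), so it starts at offset 2 + 1 = 3 and occupies 8 bytes.
Bytes at offsets 3..10: 15 B3 D9 17 F2 96 01 6E.
Big-endian: lowest address holds the most-significant byte.
The bytes are already most-significant first: 0x15B3D917F296016E.
0x15B3D917F296016E = 1563832192505086318.

1563832192505086318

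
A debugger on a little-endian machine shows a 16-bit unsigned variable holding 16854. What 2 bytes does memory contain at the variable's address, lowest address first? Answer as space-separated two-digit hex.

D6 41

16854 in hexadecimal, padded to 16 bits, is 0x41D6.
Split into bytes (most-significant first): 41 D6.
Little-endian: lowest address holds the least-significant byte.
So at ascending addresses the bytes are D6 41.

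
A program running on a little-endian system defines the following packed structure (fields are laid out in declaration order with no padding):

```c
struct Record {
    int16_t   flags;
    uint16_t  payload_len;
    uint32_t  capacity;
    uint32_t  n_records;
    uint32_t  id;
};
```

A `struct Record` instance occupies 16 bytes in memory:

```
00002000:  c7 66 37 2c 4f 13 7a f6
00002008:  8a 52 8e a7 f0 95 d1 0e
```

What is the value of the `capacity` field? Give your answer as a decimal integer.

4135195471

`capacity` follows `flags` (2 B), `payload_len` (2 B), so it starts at offset 2 + 2 = 4 and occupies 4 bytes.
Bytes at offsets 4..7: 4F 13 7A F6.
In little-endian order the low byte comes first in memory.
Reassemble most-significant byte first: F6 7A 13 4F → 0xF67A134F.
0xF67A134F = 4135195471.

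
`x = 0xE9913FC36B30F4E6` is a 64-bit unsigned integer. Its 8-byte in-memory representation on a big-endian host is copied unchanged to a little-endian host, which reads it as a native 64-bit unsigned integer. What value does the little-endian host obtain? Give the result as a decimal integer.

Stored big-endian, the bytes at ascending addresses are E9 91 3F C3 6B 30 F4 E6.
Read back as little-endian, the first byte is least significant, giving 0xE6F4306BC33F91E9.
0xE6F4306BC33F91E9 = 16641979762436182505.

16641979762436182505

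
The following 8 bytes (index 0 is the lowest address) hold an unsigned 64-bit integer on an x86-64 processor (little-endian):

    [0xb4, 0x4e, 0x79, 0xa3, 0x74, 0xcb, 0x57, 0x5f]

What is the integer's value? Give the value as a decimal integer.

Little-endian stores the least-significant byte at the lowest address.
Reassemble most-significant byte first: 5F 57 CB 74 A3 79 4E B4 → 0x5F57CB74A3794EB4.
0x5F57CB74A3794EB4 = 6870183458396262068.

6870183458396262068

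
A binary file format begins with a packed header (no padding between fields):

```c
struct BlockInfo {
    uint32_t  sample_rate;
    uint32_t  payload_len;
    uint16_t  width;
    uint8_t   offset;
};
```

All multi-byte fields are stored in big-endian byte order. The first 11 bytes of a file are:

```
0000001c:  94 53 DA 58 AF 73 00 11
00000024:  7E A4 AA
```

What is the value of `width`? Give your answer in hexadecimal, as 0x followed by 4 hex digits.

0x7EA4

`width` follows `sample_rate` (4 B), `payload_len` (4 B), so it starts at offset 4 + 4 = 8 and occupies 2 bytes.
Bytes at offsets 8..9: 7E A4.
Big-endian: lowest address holds the most-significant byte.
The bytes are already most-significant first: 0x7EA4.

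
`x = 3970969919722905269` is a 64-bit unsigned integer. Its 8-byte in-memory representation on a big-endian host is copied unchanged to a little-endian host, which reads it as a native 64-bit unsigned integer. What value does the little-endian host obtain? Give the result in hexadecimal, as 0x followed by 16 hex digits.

0xB55ED8561AB81B37

3970969919722905269 in 64-bit hexadecimal is 0x371BB81A56D85EB5.
Stored big-endian, the bytes at ascending addresses are 37 1B B8 1A 56 D8 5E B5.
Read back as little-endian, the first byte is least significant, giving 0xB55ED8561AB81B37.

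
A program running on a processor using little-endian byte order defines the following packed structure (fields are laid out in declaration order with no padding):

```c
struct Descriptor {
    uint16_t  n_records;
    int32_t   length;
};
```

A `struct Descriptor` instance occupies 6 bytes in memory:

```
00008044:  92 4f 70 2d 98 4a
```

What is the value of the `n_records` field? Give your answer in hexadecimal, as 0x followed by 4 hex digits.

0x4F92

`n_records` is the first field, at byte offset 0, occupying 2 bytes.
Bytes at offsets 0..1: 92 4F.
Little-endian stores the least-significant byte at the lowest address.
Reassemble most-significant byte first: 4F 92 → 0x4F92.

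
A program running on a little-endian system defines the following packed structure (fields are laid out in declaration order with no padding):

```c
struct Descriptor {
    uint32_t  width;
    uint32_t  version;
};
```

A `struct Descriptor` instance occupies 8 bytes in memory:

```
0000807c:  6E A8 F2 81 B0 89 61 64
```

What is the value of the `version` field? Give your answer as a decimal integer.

1684113840

`version` follows `width` (4 bytes), so it starts at byte offset 4 and occupies 4 bytes.
Bytes at offsets 4..7: B0 89 61 64.
Little-endian: lowest address holds the least-significant byte.
Reassemble most-significant byte first: 64 61 89 B0 → 0x646189B0.
0x646189B0 = 1684113840.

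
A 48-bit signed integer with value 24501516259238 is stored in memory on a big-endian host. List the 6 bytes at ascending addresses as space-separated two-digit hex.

24501516259238 in hexadecimal, padded to 48 bits, is 0x1648B42C4FA6.
Split into bytes (most-significant first): 16 48 B4 2C 4F A6.
In big-endian order the high byte comes first in memory.
So the memory order matches the most-significant-first order: 16 48 B4 2C 4F A6.

16 48 B4 2C 4F A6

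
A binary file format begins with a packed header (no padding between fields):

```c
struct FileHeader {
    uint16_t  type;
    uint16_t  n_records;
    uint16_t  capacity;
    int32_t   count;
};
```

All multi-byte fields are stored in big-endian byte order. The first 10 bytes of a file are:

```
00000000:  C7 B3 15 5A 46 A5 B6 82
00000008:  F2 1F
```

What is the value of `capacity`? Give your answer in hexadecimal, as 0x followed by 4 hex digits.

0x46A5

`capacity` follows `type` (2 B), `n_records` (2 B), so it starts at offset 2 + 2 = 4 and occupies 2 bytes.
Bytes at offsets 4..5: 46 A5.
Big-endian: lowest address holds the most-significant byte.
The bytes are already most-significant first: 0x46A5.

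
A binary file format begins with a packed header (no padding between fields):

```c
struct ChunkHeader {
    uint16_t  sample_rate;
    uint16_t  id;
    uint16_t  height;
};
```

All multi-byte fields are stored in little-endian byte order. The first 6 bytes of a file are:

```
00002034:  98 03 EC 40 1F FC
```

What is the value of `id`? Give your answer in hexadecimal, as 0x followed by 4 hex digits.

`id` follows `sample_rate` (2 bytes), so it starts at byte offset 2 and occupies 2 bytes.
Bytes at offsets 2..3: EC 40.
In little-endian order the low byte comes first in memory.
Reassemble most-significant byte first: 40 EC → 0x40EC.

0x40EC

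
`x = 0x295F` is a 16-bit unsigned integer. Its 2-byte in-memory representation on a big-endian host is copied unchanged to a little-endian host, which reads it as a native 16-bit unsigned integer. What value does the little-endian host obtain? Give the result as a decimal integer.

Stored big-endian, the bytes at ascending addresses are 29 5F.
Read back as little-endian, the first byte is least significant, giving 0x5F29.
0x5F29 = 24361.

24361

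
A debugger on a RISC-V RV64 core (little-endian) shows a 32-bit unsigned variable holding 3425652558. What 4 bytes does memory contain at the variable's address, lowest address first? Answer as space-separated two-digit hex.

3425652558 in hexadecimal, padded to 32 bits, is 0xCC2F4F4E.
Split into bytes (most-significant first): CC 2F 4F 4E.
Little-endian: lowest address holds the least-significant byte.
So at ascending addresses the bytes are 4E 4F 2F CC.

4E 4F 2F CC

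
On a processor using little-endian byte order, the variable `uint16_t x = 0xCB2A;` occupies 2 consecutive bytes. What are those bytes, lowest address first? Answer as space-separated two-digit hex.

Split into bytes (most-significant first): CB 2A.
Little-endian stores the least-significant byte at the lowest address.
So at ascending addresses the bytes are 2A CB.

2A CB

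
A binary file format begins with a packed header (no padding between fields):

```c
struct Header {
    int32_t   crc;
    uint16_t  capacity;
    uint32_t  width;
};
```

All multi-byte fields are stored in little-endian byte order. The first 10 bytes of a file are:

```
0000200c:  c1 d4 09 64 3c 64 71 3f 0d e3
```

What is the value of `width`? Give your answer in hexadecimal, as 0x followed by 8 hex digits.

`width` follows `crc` (4 B), `capacity` (2 B), so it starts at offset 4 + 2 = 6 and occupies 4 bytes.
Bytes at offsets 6..9: 71 3F 0D E3.
Little-endian: lowest address holds the least-significant byte.
Reassemble most-significant byte first: E3 0D 3F 71 → 0xE30D3F71.

0xE30D3F71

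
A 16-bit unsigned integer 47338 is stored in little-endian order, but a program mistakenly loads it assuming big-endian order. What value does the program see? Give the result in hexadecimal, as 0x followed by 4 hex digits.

0xEAB8

47338 in 16-bit hexadecimal is 0xB8EA.
Stored little-endian, the bytes at ascending addresses are EA B8.
Read back as big-endian, the last byte is least significant, giving 0xEAB8.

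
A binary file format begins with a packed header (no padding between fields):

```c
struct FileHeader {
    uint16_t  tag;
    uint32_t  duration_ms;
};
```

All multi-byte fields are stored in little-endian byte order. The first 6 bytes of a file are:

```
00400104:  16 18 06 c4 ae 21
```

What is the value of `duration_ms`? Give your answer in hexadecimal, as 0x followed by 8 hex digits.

`duration_ms` follows `tag` (2 bytes), so it starts at byte offset 2 and occupies 4 bytes.
Bytes at offsets 2..5: 06 C4 AE 21.
Little-endian: lowest address holds the least-significant byte.
Reassemble most-significant byte first: 21 AE C4 06 → 0x21AEC406.

0x21AEC406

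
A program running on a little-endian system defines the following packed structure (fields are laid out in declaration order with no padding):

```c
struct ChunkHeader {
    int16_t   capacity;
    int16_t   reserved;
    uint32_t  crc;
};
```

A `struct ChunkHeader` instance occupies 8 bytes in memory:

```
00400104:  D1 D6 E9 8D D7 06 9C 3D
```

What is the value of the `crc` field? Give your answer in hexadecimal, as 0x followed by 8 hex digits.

`crc` follows `capacity` (2 B), `reserved` (2 B), so it starts at offset 2 + 2 = 4 and occupies 4 bytes.
Bytes at offsets 4..7: D7 06 9C 3D.
Little-endian: lowest address holds the least-significant byte.
Reassemble most-significant byte first: 3D 9C 06 D7 → 0x3D9C06D7.

0x3D9C06D7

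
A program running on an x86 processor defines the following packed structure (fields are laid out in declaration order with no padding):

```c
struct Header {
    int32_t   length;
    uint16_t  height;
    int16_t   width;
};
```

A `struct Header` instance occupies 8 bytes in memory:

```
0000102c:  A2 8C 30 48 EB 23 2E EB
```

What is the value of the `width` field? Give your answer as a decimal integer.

`width` follows `length` (4 B), `height` (2 B), so it starts at offset 4 + 2 = 6 and occupies 2 bytes.
Bytes at offsets 6..7: 2E EB.
In little-endian order the low byte comes first in memory.
Reassemble most-significant byte first: EB 2E → 0xEB2E.
Top bit is set, so as a signed 16-bit value this is 0xEB2E − 2^16 = -5330.

-5330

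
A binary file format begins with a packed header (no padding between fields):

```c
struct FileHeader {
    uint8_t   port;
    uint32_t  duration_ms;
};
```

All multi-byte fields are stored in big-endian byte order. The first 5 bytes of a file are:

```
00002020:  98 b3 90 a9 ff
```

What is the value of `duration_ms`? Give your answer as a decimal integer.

3012602367

`duration_ms` follows `port` (1 byte), so it starts at byte offset 1 and occupies 4 bytes.
Bytes at offsets 1..4: B3 90 A9 FF.
Big-endian stores the most-significant byte at the lowest address.
The bytes are already most-significant first: 0xB390A9FF.
0xB390A9FF = 3012602367.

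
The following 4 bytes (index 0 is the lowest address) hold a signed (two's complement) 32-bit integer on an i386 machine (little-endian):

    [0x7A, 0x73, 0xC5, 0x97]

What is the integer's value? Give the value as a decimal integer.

-1748667526

In little-endian order the low byte comes first in memory.
Reassemble most-significant byte first: 97 C5 73 7A → 0x97C5737A.
Top bit is set, so as a signed 32-bit value this is 0x97C5737A − 2^32 = -1748667526.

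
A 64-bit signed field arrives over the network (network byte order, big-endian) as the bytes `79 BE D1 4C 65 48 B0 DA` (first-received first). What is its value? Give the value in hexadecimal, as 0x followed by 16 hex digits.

Big-endian: lowest address holds the most-significant byte.
The bytes are already most-significant first: 0x79BED14C6548B0DA.

0x79BED14C6548B0DA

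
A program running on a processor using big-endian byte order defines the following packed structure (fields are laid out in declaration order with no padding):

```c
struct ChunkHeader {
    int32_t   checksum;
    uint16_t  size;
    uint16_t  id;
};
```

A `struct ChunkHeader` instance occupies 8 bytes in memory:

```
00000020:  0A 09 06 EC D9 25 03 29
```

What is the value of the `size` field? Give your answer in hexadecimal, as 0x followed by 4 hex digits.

`size` follows `checksum` (4 bytes), so it starts at byte offset 4 and occupies 2 bytes.
Bytes at offsets 4..5: D9 25.
Big-endian: lowest address holds the most-significant byte.
The bytes are already most-significant first: 0xD925.

0xD925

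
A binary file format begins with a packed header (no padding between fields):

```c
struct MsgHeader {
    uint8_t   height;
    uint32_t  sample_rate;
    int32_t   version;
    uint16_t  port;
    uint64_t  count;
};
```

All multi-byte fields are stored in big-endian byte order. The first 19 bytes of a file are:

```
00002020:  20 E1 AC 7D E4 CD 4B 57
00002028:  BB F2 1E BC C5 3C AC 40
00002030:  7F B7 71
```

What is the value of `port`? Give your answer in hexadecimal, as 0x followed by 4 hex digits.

`port` follows `height` (1 B), `sample_rate` (4 B), `version` (4 B), so it starts at offset 1 + 4 + 4 = 9 and occupies 2 bytes.
Bytes at offsets 9..10: F2 1E.
Big-endian stores the most-significant byte at the lowest address.
The bytes are already most-significant first: 0xF21E.

0xF21E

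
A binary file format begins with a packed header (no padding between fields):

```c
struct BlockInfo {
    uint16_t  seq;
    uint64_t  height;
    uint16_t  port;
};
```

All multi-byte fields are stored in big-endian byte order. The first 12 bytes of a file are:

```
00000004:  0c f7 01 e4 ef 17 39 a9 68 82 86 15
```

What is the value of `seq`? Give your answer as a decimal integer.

3319

`seq` is the first field, at byte offset 0, occupying 2 bytes.
Bytes at offsets 0..1: 0C F7.
In big-endian order the high byte comes first in memory.
The bytes are already most-significant first: 0x0CF7.
0x0CF7 = 3319.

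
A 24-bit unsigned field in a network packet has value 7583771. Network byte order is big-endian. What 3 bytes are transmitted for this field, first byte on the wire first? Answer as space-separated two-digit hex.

7583771 in hexadecimal, padded to 24 bits, is 0x73B81B.
Split into bytes (most-significant first): 73 B8 1B.
In big-endian order the high byte comes first in memory.
So the memory order matches the most-significant-first order: 73 B8 1B.

73 B8 1B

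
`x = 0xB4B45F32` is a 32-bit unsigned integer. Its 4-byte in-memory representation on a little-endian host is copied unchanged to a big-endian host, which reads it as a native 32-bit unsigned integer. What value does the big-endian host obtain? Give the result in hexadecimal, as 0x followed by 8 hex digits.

Stored little-endian, the bytes at ascending addresses are 32 5F B4 B4.
Read back as big-endian, the last byte is least significant, giving 0x325FB4B4.

0x325FB4B4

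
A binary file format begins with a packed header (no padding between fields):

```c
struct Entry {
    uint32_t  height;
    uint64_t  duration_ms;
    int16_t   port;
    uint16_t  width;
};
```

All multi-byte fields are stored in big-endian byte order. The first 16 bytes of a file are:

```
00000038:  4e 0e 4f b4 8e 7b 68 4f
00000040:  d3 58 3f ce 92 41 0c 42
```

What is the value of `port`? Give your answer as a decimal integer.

`port` follows `height` (4 B), `duration_ms` (8 B), so it starts at offset 4 + 8 = 12 and occupies 2 bytes.
Bytes at offsets 12..13: 92 41.
Big-endian: lowest address holds the most-significant byte.
The bytes are already most-significant first: 0x9241.
Top bit is set, so as a signed 16-bit value this is 0x9241 − 2^16 = -28095.

-28095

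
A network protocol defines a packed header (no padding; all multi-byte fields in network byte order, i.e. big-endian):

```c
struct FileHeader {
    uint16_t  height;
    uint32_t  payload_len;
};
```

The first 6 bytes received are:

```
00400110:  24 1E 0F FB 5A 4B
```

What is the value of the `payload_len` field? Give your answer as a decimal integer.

`payload_len` follows `height` (2 bytes), so it starts at byte offset 2 and occupies 4 bytes.
Bytes at offsets 2..5: 0F FB 5A 4B.
Big-endian stores the most-significant byte at the lowest address.
The bytes are already most-significant first: 0x0FFB5A4B.
0x0FFB5A4B = 268130891.

268130891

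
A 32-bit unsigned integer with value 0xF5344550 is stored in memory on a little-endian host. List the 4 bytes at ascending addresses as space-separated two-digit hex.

50 45 34 F5

Split into bytes (most-significant first): F5 34 45 50.
Little-endian stores the least-significant byte at the lowest address.
So at ascending addresses the bytes are 50 45 34 F5.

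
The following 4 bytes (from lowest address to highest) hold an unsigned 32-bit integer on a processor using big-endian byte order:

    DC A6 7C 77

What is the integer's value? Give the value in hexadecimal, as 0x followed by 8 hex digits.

0xDCA67C77

In big-endian order the high byte comes first in memory.
The bytes are already most-significant first: 0xDCA67C77.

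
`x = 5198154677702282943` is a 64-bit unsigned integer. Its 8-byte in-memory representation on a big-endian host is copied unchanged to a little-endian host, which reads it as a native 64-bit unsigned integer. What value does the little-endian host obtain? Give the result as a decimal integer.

13821259644511593288

5198154677702282943 in 64-bit hexadecimal is 0x48238E236BFACEBF.
Stored big-endian, the bytes at ascending addresses are 48 23 8E 23 6B FA CE BF.
Read back as little-endian, the first byte is least significant, giving 0xBFCEFA6B238E2348.
0xBFCEFA6B238E2348 = 13821259644511593288.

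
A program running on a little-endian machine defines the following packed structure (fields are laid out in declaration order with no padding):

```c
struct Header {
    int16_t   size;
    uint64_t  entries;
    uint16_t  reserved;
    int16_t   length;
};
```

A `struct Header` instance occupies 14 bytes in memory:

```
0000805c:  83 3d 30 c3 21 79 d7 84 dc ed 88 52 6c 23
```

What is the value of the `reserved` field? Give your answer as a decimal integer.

21128

`reserved` follows `size` (2 B), `entries` (8 B), so it starts at offset 2 + 8 = 10 and occupies 2 bytes.
Bytes at offsets 10..11: 88 52.
Little-endian: lowest address holds the least-significant byte.
Reassemble most-significant byte first: 52 88 → 0x5288.
0x5288 = 21128.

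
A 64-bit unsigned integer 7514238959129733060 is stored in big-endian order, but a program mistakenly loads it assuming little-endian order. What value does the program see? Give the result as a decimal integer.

14134358780605908840

7514238959129733060 in 64-bit hexadecimal is 0x6847F0856C5427C4.
Stored big-endian, the bytes at ascending addresses are 68 47 F0 85 6C 54 27 C4.
Read back as little-endian, the first byte is least significant, giving 0xC427546C85F04768.
0xC427546C85F04768 = 14134358780605908840.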